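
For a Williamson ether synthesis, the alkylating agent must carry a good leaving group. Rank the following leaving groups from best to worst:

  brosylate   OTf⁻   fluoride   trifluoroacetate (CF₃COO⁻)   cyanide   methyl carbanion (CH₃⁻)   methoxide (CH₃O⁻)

Leaving-group ability tracks the stability of the departed species; conjugate-acid pKₐ is the usual yardstick (lower pKₐ → better LG).
OTf⁻: pKₐ(CF₃SO₃H (triflic acid)) ≈ -14 — charge spread over three oxygens and a CF₃ group; the premier leaving group in synthesis
brosylate: pKₐ(p-BrC₆H₄SO₃H) ≈ -2.8 — arenesulfonate with a p-bromo substituent
trifluoroacetate (CF₃COO⁻): pKₐ(CF₃COOH) ≈ 0.2 — strongly electron-withdrawing CF₃ stabilises the carboxylate
fluoride: pKₐ(HF) ≈ 3.2
cyanide: pKₐ(HCN) ≈ 9.2
methoxide (CH₃O⁻): pKₐ(CH₃OH) ≈ 15.5 — strong base; alkoxides do not leave unassisted
methyl carbanion (CH₃⁻): pKₐ(CH₄) ≈ 48

OTf⁻ > brosylate > trifluoroacetate (CF₃COO⁻) > fluoride > cyanide > methoxide (CH₃O⁻) > methyl carbanion (CH₃⁻)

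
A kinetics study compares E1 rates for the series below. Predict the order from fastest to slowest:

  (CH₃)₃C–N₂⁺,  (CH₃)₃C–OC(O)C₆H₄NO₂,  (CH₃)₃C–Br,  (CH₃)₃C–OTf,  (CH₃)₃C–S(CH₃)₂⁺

Same R in every case — rank the leaving groups.
The more stable X⁻ (or X) is on its own — i.e. the weaker a base it is — the better a leaving group it makes.
(CH₃)₃C–N₂⁺ loses N₂: no meaningful conjugate acid; N₂ departs as an exceptionally stable neutral molecule
(CH₃)₃C–OTf loses OTf⁻: pKₐ(CF₃SO₃H (triflic acid)) ≈ -14
(CH₃)₃C–Br loses Br⁻: pKₐ(HBr) ≈ -9
(CH₃)₃C–S(CH₃)₂⁺ loses SR'₂: pKₐ(R'₂SH⁺) ≈ -7
(CH₃)₃C–OC(O)C₆H₄NO₂ loses p-O₂N–C₆H₄–COO⁻: pKₐ(p-nitrobenzoic acid) ≈ 3.4

(CH₃)₃C–N₂⁺ > (CH₃)₃C–OTf > (CH₃)₃C–Br > (CH₃)₃C–S(CH₃)₂⁺ > (CH₃)₃C–OC(O)C₆H₄NO₂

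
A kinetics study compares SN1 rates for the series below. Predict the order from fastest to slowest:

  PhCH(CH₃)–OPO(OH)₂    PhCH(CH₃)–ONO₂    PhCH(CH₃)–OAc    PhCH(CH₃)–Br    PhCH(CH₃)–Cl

PhCH(CH₃)–Br > PhCH(CH₃)–Cl > PhCH(CH₃)–ONO₂ > PhCH(CH₃)–OPO(OH)₂ > PhCH(CH₃)–OAc

The skeletons are identical, so relative rate is governed entirely by leaving-group ability.
Rank by basicity of the departing species: weakest base leaves most easily.
PhCH(CH₃)–Br loses Br⁻: pKₐ(HBr) ≈ -9
PhCH(CH₃)–Cl loses Cl⁻: pKₐ(HCl) ≈ -7
PhCH(CH₃)–ONO₂ loses NO₃⁻: pKₐ(HNO₃) ≈ -1.3
PhCH(CH₃)–OPO(OH)₂ loses H₂PO₄⁻: pKₐ(H₃PO₄) ≈ 2.1
PhCH(CH₃)–OAc loses AcO⁻: pKₐ(CH₃COOH) ≈ 4.8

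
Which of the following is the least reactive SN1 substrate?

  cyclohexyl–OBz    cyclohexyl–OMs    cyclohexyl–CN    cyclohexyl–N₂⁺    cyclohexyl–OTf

cyclohexyl–CN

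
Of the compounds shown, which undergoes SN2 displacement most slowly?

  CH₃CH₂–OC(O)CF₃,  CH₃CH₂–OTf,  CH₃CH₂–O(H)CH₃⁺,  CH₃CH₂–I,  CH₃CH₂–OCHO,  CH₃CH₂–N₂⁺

CH₃CH₂–OCHO

Same R in every case — rank the leaving groups.
A good leaving group is a weak base: the lower the pKₐ of its conjugate acid, the more readily it departs.
CH₃CH₂–N₂⁺ loses N₂: no meaningful conjugate acid; N₂ departs as an exceptionally stable neutral molecule
CH₃CH₂–OTf loses OTf⁻: pKₐ(CF₃SO₃H (triflic acid)) ≈ -14
CH₃CH₂–I loses I⁻: pKₐ(HI) ≈ -10
CH₃CH₂–O(H)CH₃⁺ loses R'OH: pKₐ(R'OH₂⁺) ≈ -2.4
CH₃CH₂–OC(O)CF₃ loses CF₃COO⁻: pKₐ(CF₃COOH) ≈ 0.2
CH₃CH₂–OCHO loses HCOO⁻: pKₐ(HCOOH) ≈ 3.8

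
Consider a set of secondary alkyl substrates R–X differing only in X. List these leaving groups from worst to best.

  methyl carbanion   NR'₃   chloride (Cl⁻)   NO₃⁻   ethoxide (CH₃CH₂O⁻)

methyl carbanion < ethoxide (CH₃CH₂O⁻) < NR'₃ < NO₃⁻ < chloride (Cl⁻)

Rank by basicity of the departing species: weakest base leaves most easily.
chloride (Cl⁻): pKₐ(HCl) ≈ -7 — moderately weak base
NO₃⁻: pKₐ(HNO₃) ≈ -1.3 — resonance-delocalised over three oxygens
NR'₃: pKₐ(R'₃NH⁺) ≈ 10.7 — neutral but still a fairly strong base; Hofmann-elimination LG
ethoxide (CH₃CH₂O⁻): pKₐ(CH₃CH₂OH) ≈ 16 — strong base; alkoxides do not leave unassisted
methyl carbanion: pKₐ(CH₄) ≈ 48
The question asks for worst first, so the sequence is read in increasing leaving-group ability.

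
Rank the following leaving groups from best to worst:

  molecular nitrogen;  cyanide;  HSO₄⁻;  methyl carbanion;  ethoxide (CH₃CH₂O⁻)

Leaving-group ability tracks the stability of the departed species; conjugate-acid pKₐ is the usual yardstick (lower pKₐ → better LG).
molecular nitrogen: no meaningful conjugate acid; N₂ departs as an exceptionally stable neutral molecule
HSO₄⁻: pKₐ(H₂SO₄) ≈ -3
cyanide: pKₐ(HCN) ≈ 9.2
ethoxide (CH₃CH₂O⁻): pKₐ(CH₃CH₂OH) ≈ 16
methyl carbanion: pKₐ(CH₄) ≈ 48

molecular nitrogen > HSO₄⁻ > cyanide > ethoxide (CH₃CH₂O⁻) > methyl carbanion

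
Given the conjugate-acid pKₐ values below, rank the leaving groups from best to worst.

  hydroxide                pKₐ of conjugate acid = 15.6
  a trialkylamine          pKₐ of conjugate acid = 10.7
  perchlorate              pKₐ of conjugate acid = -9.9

Lower conjugate-acid pKₐ ⇒ weaker base ⇒ better leaving group.
Sorting by the given values: perchlorate (-9.9), a trialkylamine (10.7), hydroxide (15.6).

perchlorate > a trialkylamine > hydroxide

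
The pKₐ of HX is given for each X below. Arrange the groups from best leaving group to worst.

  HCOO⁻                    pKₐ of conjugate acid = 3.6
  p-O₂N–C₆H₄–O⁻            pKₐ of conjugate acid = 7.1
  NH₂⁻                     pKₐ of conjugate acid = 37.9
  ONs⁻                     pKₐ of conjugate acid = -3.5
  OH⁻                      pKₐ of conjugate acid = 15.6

Lower conjugate-acid pKₐ ⇒ weaker base ⇒ better leaving group.
Sorting by the given values: ONs⁻ (-3.5), HCOO⁻ (3.6), p-O₂N–C₆H₄–O⁻ (7.1), OH⁻ (15.6), NH₂⁻ (37.9).

ONs⁻ > HCOO⁻ > p-O₂N–C₆H₄–O⁻ > OH⁻ > NH₂⁻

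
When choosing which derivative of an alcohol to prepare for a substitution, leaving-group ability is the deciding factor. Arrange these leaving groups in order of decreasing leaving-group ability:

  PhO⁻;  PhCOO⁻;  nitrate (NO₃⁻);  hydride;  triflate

triflate > nitrate (NO₃⁻) > PhCOO⁻ > PhO⁻ > hydride

Leaving-group ability tracks the stability of the departed species; conjugate-acid pKₐ is the usual yardstick (lower pKₐ → better LG).
triflate: pKₐ(CF₃SO₃H (triflic acid)) ≈ -14
nitrate (NO₃⁻): pKₐ(HNO₃) ≈ -1.3
PhCOO⁻: pKₐ(C₆H₅COOH) ≈ 4.2 — aryl carboxylate
PhO⁻: pKₐ(C₆H₅OH (phenol)) ≈ 10 — resonance into the ring helps, but still a poor LG
hydride: pKₐ(H₂) ≈ 36 — extremely strong base; leaves only in special hydride-transfer contexts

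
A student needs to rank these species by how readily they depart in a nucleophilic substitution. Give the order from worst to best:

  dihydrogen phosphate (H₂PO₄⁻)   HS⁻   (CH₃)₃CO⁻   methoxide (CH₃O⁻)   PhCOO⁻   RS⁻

The more stable X⁻ (or X) is on its own — i.e. the weaker a base it is — the better a leaving group it makes.
dihydrogen phosphate (H₂PO₄⁻): pKₐ(H₃PO₄) ≈ 2.1 — moderate base; biological leaving group after further activation
PhCOO⁻: pKₐ(C₆H₅COOH) ≈ 4.2 — aryl carboxylate
HS⁻: pKₐ(H₂S) ≈ 7 — larger and more polarisable than the oxygen analogue
RS⁻: pKₐ(RSH (a thiol)) ≈ 10.5 — moderately basic; rarely leaves without activation
methoxide (CH₃O⁻): pKₐ(CH₃OH) ≈ 15.5
(CH₃)₃CO⁻: pKₐ(t-BuOH) ≈ 18 — bulky, strongly basic alkoxide
Reversing gives the worst-to-best order requested.

(CH₃)₃CO⁻ < methoxide (CH₃O⁻) < RS⁻ < HS⁻ < PhCOO⁻ < dihydrogen phosphate (H₂PO₄⁻)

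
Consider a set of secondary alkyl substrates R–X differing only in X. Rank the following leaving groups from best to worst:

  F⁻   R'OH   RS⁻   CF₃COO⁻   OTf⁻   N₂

Leaving-group ability tracks the stability of the departed species; conjugate-acid pKₐ is the usual yardstick (lower pKₐ → better LG).
N₂: no meaningful conjugate acid; N₂ departs as an exceptionally stable neutral molecule
OTf⁻: pKₐ(CF₃SO₃H (triflic acid)) ≈ -14
R'OH: pKₐ(R'OH₂⁺) ≈ -2.4
CF₃COO⁻: pKₐ(CF₃COOH) ≈ 0.2
F⁻: pKₐ(HF) ≈ 3.2
RS⁻: pKₐ(RSH (a thiol)) ≈ 10.5

N₂ > OTf⁻ > R'OH > CF₃COO⁻ > F⁻ > RS⁻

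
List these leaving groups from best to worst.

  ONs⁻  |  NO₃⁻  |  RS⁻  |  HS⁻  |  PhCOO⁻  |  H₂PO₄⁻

ONs⁻: pKₐ(p-O₂NC₆H₄SO₃H) ≈ -3.5 — p-nitro group further stabilises the sulfonate
NO₃⁻: pKₐ(HNO₃) ≈ -1.3 — resonance-delocalised over three oxygens
H₂PO₄⁻: pKₐ(H₃PO₄) ≈ 2.1 — moderate base; biological leaving group after further activation
PhCOO⁻: pKₐ(C₆H₅COOH) ≈ 4.2
HS⁻: pKₐ(H₂S) ≈ 7 — larger and more polarisable than the oxygen analogue
RS⁻: pKₐ(RSH (a thiol)) ≈ 10.5

ONs⁻ > NO₃⁻ > H₂PO₄⁻ > PhCOO⁻ > HS⁻ > RS⁻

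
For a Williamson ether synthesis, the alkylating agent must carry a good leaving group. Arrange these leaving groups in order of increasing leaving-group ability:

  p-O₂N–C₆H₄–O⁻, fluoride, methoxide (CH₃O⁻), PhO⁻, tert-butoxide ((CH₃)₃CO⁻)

tert-butoxide ((CH₃)₃CO⁻) < methoxide (CH₃O⁻) < PhO⁻ < p-O₂N–C₆H₄–O⁻ < fluoride

The more stable X⁻ (or X) is on its own — i.e. the weaker a base it is — the better a leaving group it makes.
fluoride: pKₐ(HF) ≈ 3.2 — small and strongly basic; the poor halide leaving group
p-O₂N–C₆H₄–O⁻: pKₐ(p-nitrophenol) ≈ 7.2
PhO⁻: pKₐ(C₆H₅OH (phenol)) ≈ 10 — resonance into the ring helps, but still a poor LG
methoxide (CH₃O⁻): pKₐ(CH₃OH) ≈ 15.5
tert-butoxide ((CH₃)₃CO⁻): pKₐ(t-BuOH) ≈ 18 — bulky, strongly basic alkoxide
Reversing gives the worst-to-best order requested.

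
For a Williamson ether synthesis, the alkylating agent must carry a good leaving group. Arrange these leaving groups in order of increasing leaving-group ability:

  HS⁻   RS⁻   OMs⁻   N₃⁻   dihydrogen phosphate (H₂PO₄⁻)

RS⁻ < HS⁻ < N₃⁻ < dihydrogen phosphate (H₂PO₄⁻) < OMs⁻

A good leaving group is a weak base: the lower the pKₐ of its conjugate acid, the more readily it departs.
OMs⁻: pKₐ(CH₃SO₃H (MsOH)) ≈ -1.9
dihydrogen phosphate (H₂PO₄⁻): pKₐ(H₃PO₄) ≈ 2.1
N₃⁻: pKₐ(HN₃) ≈ 4.7
HS⁻: pKₐ(H₂S) ≈ 7
RS⁻: pKₐ(RSH (a thiol)) ≈ 10.5
The question asks for worst first, so the sequence is read in increasing leaving-group ability.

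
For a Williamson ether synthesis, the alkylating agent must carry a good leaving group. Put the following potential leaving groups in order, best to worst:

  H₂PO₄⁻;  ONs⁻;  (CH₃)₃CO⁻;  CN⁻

A good leaving group is a weak base: the lower the pKₐ of its conjugate acid, the more readily it departs.
ONs⁻: pKₐ(p-O₂NC₆H₄SO₃H) ≈ -3.5 — p-nitro group further stabilises the sulfonate
H₂PO₄⁻: pKₐ(H₃PO₄) ≈ 2.1 — moderate base; biological leaving group after further activation
CN⁻: pKₐ(HCN) ≈ 9.2
(CH₃)₃CO⁻: pKₐ(t-BuOH) ≈ 18 — bulky, strongly basic alkoxide

ONs⁻ > H₂PO₄⁻ > CN⁻ > (CH₃)₃CO⁻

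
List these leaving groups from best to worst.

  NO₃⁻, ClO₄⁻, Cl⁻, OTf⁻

OTf⁻ > ClO₄⁻ > Cl⁻ > NO₃⁻

A good leaving group is a weak base: the lower the pKₐ of its conjugate acid, the more readily it departs.
OTf⁻: pKₐ(CF₃SO₃H (triflic acid)) ≈ -14 — charge spread over three oxygens and a CF₃ group; the premier leaving group in synthesis
ClO₄⁻: pKₐ(HClO₄) ≈ -10 — extremely weak base; rarely used for safety reasons
Cl⁻: pKₐ(HCl) ≈ -7 — moderately weak base
NO₃⁻: pKₐ(HNO₃) ≈ -1.3 — resonance-delocalised over three oxygens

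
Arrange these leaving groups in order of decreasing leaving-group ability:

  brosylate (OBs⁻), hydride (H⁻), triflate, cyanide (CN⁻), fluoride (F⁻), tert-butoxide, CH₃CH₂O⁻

The more stable X⁻ (or X) is on its own — i.e. the weaker a base it is — the better a leaving group it makes.
triflate: pKₐ(CF₃SO₃H (triflic acid)) ≈ -14
brosylate (OBs⁻): pKₐ(p-BrC₆H₄SO₃H) ≈ -2.8 — arenesulfonate with a p-bromo substituent
fluoride (F⁻): pKₐ(HF) ≈ 3.2 — small and strongly basic; the poor halide leaving group
cyanide (CN⁻): pKₐ(HCN) ≈ 9.2
CH₃CH₂O⁻: pKₐ(CH₃CH₂OH) ≈ 16 — strong base; alkoxides do not leave unassisted
tert-butoxide: pKₐ(t-BuOH) ≈ 18
hydride (H⁻): pKₐ(H₂) ≈ 36

triflate > brosylate (OBs⁻) > fluoride (F⁻) > cyanide (CN⁻) > CH₃CH₂O⁻ > tert-butoxide > hydride (H⁻)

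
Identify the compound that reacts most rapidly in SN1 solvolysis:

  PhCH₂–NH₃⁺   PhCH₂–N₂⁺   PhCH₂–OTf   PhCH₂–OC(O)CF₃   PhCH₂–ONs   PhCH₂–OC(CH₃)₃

PhCH₂–N₂⁺

With the same alkyl group throughout, only the leaving group differentiates the rates.
Rank by basicity of the departing species: weakest base leaves most easily.
PhCH₂–N₂⁺ loses N₂: no meaningful conjugate acid; N₂ departs as an exceptionally stable neutral molecule
PhCH₂–OTf loses OTf⁻: pKₐ(CF₃SO₃H (triflic acid)) ≈ -14
PhCH₂–ONs loses ONs⁻: pKₐ(p-O₂NC₆H₄SO₃H) ≈ -3.5
PhCH₂–OC(O)CF₃ loses CF₃COO⁻: pKₐ(CF₃COOH) ≈ 0.2
PhCH₂–NH₃⁺ loses NH₃: pKₐ(NH₄⁺) ≈ 9.2
PhCH₂–OC(CH₃)₃ loses (CH₃)₃CO⁻: pKₐ(t-BuOH) ≈ 18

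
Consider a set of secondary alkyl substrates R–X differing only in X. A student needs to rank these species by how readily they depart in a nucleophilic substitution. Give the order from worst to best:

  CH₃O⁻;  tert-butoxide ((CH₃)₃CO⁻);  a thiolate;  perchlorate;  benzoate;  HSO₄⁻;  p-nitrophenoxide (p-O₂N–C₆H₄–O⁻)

Rank by basicity of the departing species: weakest base leaves most easily.
perchlorate: pKₐ(HClO₄) ≈ -10 — extremely weak base; rarely used for safety reasons
HSO₄⁻: pKₐ(H₂SO₄) ≈ -3 — conjugate base of a strong mineral acid
benzoate: pKₐ(C₆H₅COOH) ≈ 4.2
p-nitrophenoxide (p-O₂N–C₆H₄–O⁻): pKₐ(p-nitrophenol) ≈ 7.2 — nitro group delocalises the charge; the classic chromogenic LG
a thiolate: pKₐ(RSH (a thiol)) ≈ 10.5
CH₃O⁻: pKₐ(CH₃OH) ≈ 15.5 — strong base; alkoxides do not leave unassisted
tert-butoxide ((CH₃)₃CO⁻): pKₐ(t-BuOH) ≈ 18
The question asks for worst first, so the sequence is read in increasing leaving-group ability.

tert-butoxide ((CH₃)₃CO⁻) < CH₃O⁻ < a thiolate < p-nitrophenoxide (p-O₂N–C₆H₄–O⁻) < benzoate < HSO₄⁻ < perchlorate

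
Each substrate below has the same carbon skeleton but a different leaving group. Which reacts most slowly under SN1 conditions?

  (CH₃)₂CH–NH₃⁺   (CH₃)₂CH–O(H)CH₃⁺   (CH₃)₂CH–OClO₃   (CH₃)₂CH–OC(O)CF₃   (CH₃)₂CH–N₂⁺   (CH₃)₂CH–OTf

Same R in every case — rank the leaving groups.
The more stable X⁻ (or X) is on its own — i.e. the weaker a base it is — the better a leaving group it makes.
(CH₃)₂CH–N₂⁺ loses N₂: no meaningful conjugate acid; N₂ departs as an exceptionally stable neutral molecule
(CH₃)₂CH–OTf loses OTf⁻: pKₐ(CF₃SO₃H (triflic acid)) ≈ -14
(CH₃)₂CH–OClO₃ loses ClO₄⁻: pKₐ(HClO₄) ≈ -10
(CH₃)₂CH–O(H)CH₃⁺ loses R'OH: pKₐ(R'OH₂⁺) ≈ -2.4
(CH₃)₂CH–OC(O)CF₃ loses CF₃COO⁻: pKₐ(CF₃COOH) ≈ 0.2
(CH₃)₂CH–NH₃⁺ loses NH₃: pKₐ(NH₄⁺) ≈ 9.2

(CH₃)₂CH–NH₃⁺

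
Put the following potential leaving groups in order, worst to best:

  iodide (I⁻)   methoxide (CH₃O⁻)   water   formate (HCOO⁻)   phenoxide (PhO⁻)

methoxide (CH₃O⁻) < phenoxide (PhO⁻) < formate (HCOO⁻) < water < iodide (I⁻)

The more stable X⁻ (or X) is on its own — i.e. the weaker a base it is — the better a leaving group it makes.
iodide (I⁻): pKₐ(HI) ≈ -10
water: pKₐ(H₃O⁺) ≈ -1.7 — neutral; leaves from a protonated alcohol (R–OH₂⁺)
formate (HCOO⁻): pKₐ(HCOOH) ≈ 3.8
phenoxide (PhO⁻): pKₐ(C₆H₅OH (phenol)) ≈ 10 — resonance into the ring helps, but still a poor LG
methoxide (CH₃O⁻): pKₐ(CH₃OH) ≈ 15.5 — strong base; alkoxides do not leave unassisted
Listed from poorest to best leaving group as asked.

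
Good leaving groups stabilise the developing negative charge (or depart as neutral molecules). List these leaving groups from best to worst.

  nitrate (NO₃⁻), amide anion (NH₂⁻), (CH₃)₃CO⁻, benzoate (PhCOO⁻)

nitrate (NO₃⁻) > benzoate (PhCOO⁻) > (CH₃)₃CO⁻ > amide anion (NH₂⁻)

A good leaving group is a weak base: the lower the pKₐ of its conjugate acid, the more readily it departs.
nitrate (NO₃⁻): pKₐ(HNO₃) ≈ -1.3
benzoate (PhCOO⁻): pKₐ(C₆H₅COOH) ≈ 4.2
(CH₃)₃CO⁻: pKₐ(t-BuOH) ≈ 18
amide anion (NH₂⁻): pKₐ(NH₃) ≈ 38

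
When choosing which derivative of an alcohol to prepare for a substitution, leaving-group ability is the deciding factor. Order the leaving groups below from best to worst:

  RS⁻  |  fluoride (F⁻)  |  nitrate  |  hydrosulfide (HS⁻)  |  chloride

chloride > nitrate > fluoride (F⁻) > hydrosulfide (HS⁻) > RS⁻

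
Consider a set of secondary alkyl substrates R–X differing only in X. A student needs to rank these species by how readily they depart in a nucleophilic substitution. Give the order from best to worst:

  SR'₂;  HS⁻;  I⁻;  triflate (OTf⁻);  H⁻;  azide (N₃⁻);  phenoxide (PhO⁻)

triflate (OTf⁻) > I⁻ > SR'₂ > azide (N₃⁻) > HS⁻ > phenoxide (PhO⁻) > H⁻

Leaving-group ability tracks the stability of the departed species; conjugate-acid pKₐ is the usual yardstick (lower pKₐ → better LG).
triflate (OTf⁻): pKₐ(CF₃SO₃H (triflic acid)) ≈ -14 — charge spread over three oxygens and a CF₃ group; the premier leaving group in synthesis
I⁻: pKₐ(HI) ≈ -10
SR'₂: pKₐ(R'₂SH⁺) ≈ -7
azide (N₃⁻): pKₐ(HN₃) ≈ 4.7 — linear, resonance-stabilised
HS⁻: pKₐ(H₂S) ≈ 7 — larger and more polarisable than the oxygen analogue
phenoxide (PhO⁻): pKₐ(C₆H₅OH (phenol)) ≈ 10 — resonance into the ring helps, but still a poor LG
H⁻: pKₐ(H₂) ≈ 36 — extremely strong base; leaves only in special hydride-transfer contexts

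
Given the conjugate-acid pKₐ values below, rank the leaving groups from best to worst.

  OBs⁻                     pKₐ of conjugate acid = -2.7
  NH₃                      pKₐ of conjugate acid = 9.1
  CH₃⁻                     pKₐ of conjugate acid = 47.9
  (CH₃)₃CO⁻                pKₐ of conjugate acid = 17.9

Lower conjugate-acid pKₐ ⇒ weaker base ⇒ better leaving group.
Sorting by the given values: OBs⁻ (-2.7), NH₃ (9.1), (CH₃)₃CO⁻ (17.9), CH₃⁻ (47.9).

OBs⁻ > NH₃ > (CH₃)₃CO⁻ > CH₃⁻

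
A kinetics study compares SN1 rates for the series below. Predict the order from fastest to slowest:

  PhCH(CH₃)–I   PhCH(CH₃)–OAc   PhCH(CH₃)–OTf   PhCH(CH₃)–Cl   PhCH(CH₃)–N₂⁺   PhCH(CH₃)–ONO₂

Identical carbon frameworks mean the comparison reduces to leaving-group quality.
The more stable X⁻ (or X) is on its own — i.e. the weaker a base it is — the better a leaving group it makes.
PhCH(CH₃)–N₂⁺ loses N₂: no meaningful conjugate acid; N₂ departs as an exceptionally stable neutral molecule
PhCH(CH₃)–OTf loses OTf⁻: pKₐ(CF₃SO₃H (triflic acid)) ≈ -14
PhCH(CH₃)–I loses I⁻: pKₐ(HI) ≈ -10
PhCH(CH₃)–Cl loses Cl⁻: pKₐ(HCl) ≈ -7
PhCH(CH₃)–ONO₂ loses NO₃⁻: pKₐ(HNO₃) ≈ -1.3
PhCH(CH₃)–OAc loses AcO⁻: pKₐ(CH₃COOH) ≈ 4.8

PhCH(CH₃)–N₂⁺ > PhCH(CH₃)–OTf > PhCH(CH₃)–I > PhCH(CH₃)–Cl > PhCH(CH₃)–ONO₂ > PhCH(CH₃)–OAc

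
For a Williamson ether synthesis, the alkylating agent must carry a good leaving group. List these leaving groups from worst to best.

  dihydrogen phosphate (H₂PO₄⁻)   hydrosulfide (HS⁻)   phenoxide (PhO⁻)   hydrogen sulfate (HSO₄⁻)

phenoxide (PhO⁻) < hydrosulfide (HS⁻) < dihydrogen phosphate (H₂PO₄⁻) < hydrogen sulfate (HSO₄⁻)

The more stable X⁻ (or X) is on its own — i.e. the weaker a base it is — the better a leaving group it makes.
hydrogen sulfate (HSO₄⁻): pKₐ(H₂SO₄) ≈ -3
dihydrogen phosphate (H₂PO₄⁻): pKₐ(H₃PO₄) ≈ 2.1
hydrosulfide (HS⁻): pKₐ(H₂S) ≈ 7
phenoxide (PhO⁻): pKₐ(C₆H₅OH (phenol)) ≈ 10
Reversing gives the worst-to-best order requested.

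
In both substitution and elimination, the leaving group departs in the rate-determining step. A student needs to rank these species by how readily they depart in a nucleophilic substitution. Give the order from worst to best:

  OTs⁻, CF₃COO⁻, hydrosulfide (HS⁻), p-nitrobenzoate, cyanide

A good leaving group is a weak base: the lower the pKₐ of its conjugate acid, the more readily it departs.
OTs⁻: pKₐ(p-CH₃C₆H₄SO₃H (TsOH)) ≈ -2.8
CF₃COO⁻: pKₐ(CF₃COOH) ≈ 0.2
p-nitrobenzoate: pKₐ(p-nitrobenzoic acid) ≈ 3.4
hydrosulfide (HS⁻): pKₐ(H₂S) ≈ 7 — larger and more polarisable than the oxygen analogue
cyanide: pKₐ(HCN) ≈ 9.2
Listed from poorest to best leaving group as asked.

cyanide < hydrosulfide (HS⁻) < p-nitrobenzoate < CF₃COO⁻ < OTs⁻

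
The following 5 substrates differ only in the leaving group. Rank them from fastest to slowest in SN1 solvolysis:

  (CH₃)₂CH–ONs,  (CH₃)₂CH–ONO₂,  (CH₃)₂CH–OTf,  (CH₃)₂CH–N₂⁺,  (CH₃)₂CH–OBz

(CH₃)₂CH–N₂⁺ > (CH₃)₂CH–OTf > (CH₃)₂CH–ONs > (CH₃)₂CH–ONO₂ > (CH₃)₂CH–OBz

Identical carbon frameworks mean the comparison reduces to leaving-group quality.
The more stable X⁻ (or X) is on its own — i.e. the weaker a base it is — the better a leaving group it makes.
(CH₃)₂CH–N₂⁺ loses N₂: no meaningful conjugate acid; N₂ departs as an exceptionally stable neutral molecule
(CH₃)₂CH–OTf loses OTf⁻: pKₐ(CF₃SO₃H (triflic acid)) ≈ -14
(CH₃)₂CH–ONs loses ONs⁻: pKₐ(p-O₂NC₆H₄SO₃H) ≈ -3.5
(CH₃)₂CH–ONO₂ loses NO₃⁻: pKₐ(HNO₃) ≈ -1.3
(CH₃)₂CH–OBz loses PhCOO⁻: pKₐ(C₆H₅COOH) ≈ 4.2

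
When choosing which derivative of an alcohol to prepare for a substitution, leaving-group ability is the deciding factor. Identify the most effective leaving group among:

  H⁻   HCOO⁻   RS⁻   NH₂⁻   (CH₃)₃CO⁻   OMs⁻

OMs⁻: pKₐ(CH₃SO₃H (MsOH)) ≈ -1.9
HCOO⁻: pKₐ(HCOOH) ≈ 3.8
RS⁻: pKₐ(RSH (a thiol)) ≈ 10.5
(CH₃)₃CO⁻: pKₐ(t-BuOH) ≈ 18
H⁻: pKₐ(H₂) ≈ 36
NH₂⁻: pKₐ(NH₃) ≈ 38

OMs⁻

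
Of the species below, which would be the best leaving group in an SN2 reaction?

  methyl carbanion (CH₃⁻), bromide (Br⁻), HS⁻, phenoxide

bromide (Br⁻)

Leaving-group ability tracks the stability of the departed species; conjugate-acid pKₐ is the usual yardstick (lower pKₐ → better LG).
bromide (Br⁻): pKₐ(HBr) ≈ -9
HS⁻: pKₐ(H₂S) ≈ 7
phenoxide: pKₐ(C₆H₅OH (phenol)) ≈ 10
methyl carbanion (CH₃⁻): pKₐ(CH₄) ≈ 48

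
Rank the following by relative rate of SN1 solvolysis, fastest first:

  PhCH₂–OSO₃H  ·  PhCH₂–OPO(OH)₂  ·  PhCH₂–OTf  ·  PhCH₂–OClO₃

With the same alkyl group throughout, only the leaving group differentiates the rates.
Rank by basicity of the departing species: weakest base leaves most easily.
PhCH₂–OTf loses OTf⁻: pKₐ(CF₃SO₃H (triflic acid)) ≈ -14
PhCH₂–OClO₃ loses ClO₄⁻: pKₐ(HClO₄) ≈ -10
PhCH₂–OSO₃H loses HSO₄⁻: pKₐ(H₂SO₄) ≈ -3
PhCH₂–OPO(OH)₂ loses H₂PO₄⁻: pKₐ(H₃PO₄) ≈ 2.1

PhCH₂–OTf > PhCH₂–OClO₃ > PhCH₂–OSO₃H > PhCH₂–OPO(OH)₂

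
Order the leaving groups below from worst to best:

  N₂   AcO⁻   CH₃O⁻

CH₃O⁻ < AcO⁻ < N₂

Leaving-group ability tracks the stability of the departed species; conjugate-acid pKₐ is the usual yardstick (lower pKₐ → better LG).
N₂: no meaningful conjugate acid; N₂ departs as an exceptionally stable neutral molecule
AcO⁻: pKₐ(CH₃COOH) ≈ 4.8 — resonance-stabilised but still a weak base
CH₃O⁻: pKₐ(CH₃OH) ≈ 15.5
Listed from poorest to best leaving group as asked.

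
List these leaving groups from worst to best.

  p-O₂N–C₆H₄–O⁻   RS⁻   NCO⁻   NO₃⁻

NO₃⁻: pKₐ(HNO₃) ≈ -1.3 — resonance-delocalised over three oxygens
NCO⁻: pKₐ(HOCN) ≈ 3.5
p-O₂N–C₆H₄–O⁻: pKₐ(p-nitrophenol) ≈ 7.2 — nitro group delocalises the charge; the classic chromogenic LG
RS⁻: pKₐ(RSH (a thiol)) ≈ 10.5 — moderately basic; rarely leaves without activation
The question asks for worst first, so the sequence is read in increasing leaving-group ability.

RS⁻ < p-O₂N–C₆H₄–O⁻ < NCO⁻ < NO₃⁻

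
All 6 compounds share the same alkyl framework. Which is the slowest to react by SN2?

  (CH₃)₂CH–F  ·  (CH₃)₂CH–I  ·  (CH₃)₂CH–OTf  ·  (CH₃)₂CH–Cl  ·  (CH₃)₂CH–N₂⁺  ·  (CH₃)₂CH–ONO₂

(CH₃)₂CH–F

Same R in every case — rank the leaving groups.
Rank by basicity of the departing species: weakest base leaves most easily.
(CH₃)₂CH–N₂⁺ loses N₂: no meaningful conjugate acid; N₂ departs as an exceptionally stable neutral molecule
(CH₃)₂CH–OTf loses OTf⁻: pKₐ(CF₃SO₃H (triflic acid)) ≈ -14
(CH₃)₂CH–I loses I⁻: pKₐ(HI) ≈ -10
(CH₃)₂CH–Cl loses Cl⁻: pKₐ(HCl) ≈ -7
(CH₃)₂CH–ONO₂ loses NO₃⁻: pKₐ(HNO₃) ≈ -1.3
(CH₃)₂CH–F loses F⁻: pKₐ(HF) ≈ 3.2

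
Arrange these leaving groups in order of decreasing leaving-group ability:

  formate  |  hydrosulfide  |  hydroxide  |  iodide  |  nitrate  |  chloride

iodide > chloride > nitrate > formate > hydrosulfide > hydroxide

Rank by basicity of the departing species: weakest base leaves most easily.
iodide: pKₐ(HI) ≈ -10
chloride: pKₐ(HCl) ≈ -7
nitrate: pKₐ(HNO₃) ≈ -1.3
formate: pKₐ(HCOOH) ≈ 3.8
hydrosulfide: pKₐ(H₂S) ≈ 7
hydroxide: pKₐ(H₂O) ≈ 15.7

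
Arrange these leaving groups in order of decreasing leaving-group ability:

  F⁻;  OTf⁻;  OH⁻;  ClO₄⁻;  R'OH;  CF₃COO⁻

OTf⁻ > ClO₄⁻ > R'OH > CF₃COO⁻ > F⁻ > OH⁻

The more stable X⁻ (or X) is on its own — i.e. the weaker a base it is — the better a leaving group it makes.
OTf⁻: pKₐ(CF₃SO₃H (triflic acid)) ≈ -14 — charge spread over three oxygens and a CF₃ group; the premier leaving group in synthesis
ClO₄⁻: pKₐ(HClO₄) ≈ -10
R'OH: pKₐ(R'OH₂⁺) ≈ -2.4 — neutral; leaves from a protonated ether (an oxonium ion, R–O(H)R'⁺)
CF₃COO⁻: pKₐ(CF₃COOH) ≈ 0.2 — strongly electron-withdrawing CF₃ stabilises the carboxylate
F⁻: pKₐ(HF) ≈ 3.2
OH⁻: pKₐ(H₂O) ≈ 15.7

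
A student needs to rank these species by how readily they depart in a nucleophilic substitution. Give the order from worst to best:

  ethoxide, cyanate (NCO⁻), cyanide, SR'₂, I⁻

Rank by basicity of the departing species: weakest base leaves most easily.
I⁻: pKₐ(HI) ≈ -10
SR'₂: pKₐ(R'₂SH⁺) ≈ -7
cyanate (NCO⁻): pKₐ(HOCN) ≈ 3.5
cyanide: pKₐ(HCN) ≈ 9.2
ethoxide: pKₐ(CH₃CH₂OH) ≈ 16
The question asks for worst first, so the sequence is read in increasing leaving-group ability.

ethoxide < cyanide < cyanate (NCO⁻) < SR'₂ < I⁻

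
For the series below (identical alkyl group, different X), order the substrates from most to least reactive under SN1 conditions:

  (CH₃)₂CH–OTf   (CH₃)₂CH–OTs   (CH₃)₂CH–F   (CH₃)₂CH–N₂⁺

(CH₃)₂CH–N₂⁺ > (CH₃)₂CH–OTf > (CH₃)₂CH–OTs > (CH₃)₂CH–F

Same R in every case — rank the leaving groups.
Rank by basicity of the departing species: weakest base leaves most easily.
(CH₃)₂CH–N₂⁺ loses N₂: no meaningful conjugate acid; N₂ departs as an exceptionally stable neutral molecule
(CH₃)₂CH–OTf loses OTf⁻: pKₐ(CF₃SO₃H (triflic acid)) ≈ -14
(CH₃)₂CH–OTs loses OTs⁻: pKₐ(p-CH₃C₆H₄SO₃H (TsOH)) ≈ -2.8
(CH₃)₂CH–F loses F⁻: pKₐ(HF) ≈ 3.2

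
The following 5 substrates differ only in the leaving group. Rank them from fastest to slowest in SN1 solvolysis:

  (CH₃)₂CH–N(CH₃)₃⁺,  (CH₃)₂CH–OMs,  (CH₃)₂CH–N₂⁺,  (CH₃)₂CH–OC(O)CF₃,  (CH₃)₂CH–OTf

(CH₃)₂CH–N₂⁺ > (CH₃)₂CH–OTf > (CH₃)₂CH–OMs > (CH₃)₂CH–OC(O)CF₃ > (CH₃)₂CH–N(CH₃)₃⁺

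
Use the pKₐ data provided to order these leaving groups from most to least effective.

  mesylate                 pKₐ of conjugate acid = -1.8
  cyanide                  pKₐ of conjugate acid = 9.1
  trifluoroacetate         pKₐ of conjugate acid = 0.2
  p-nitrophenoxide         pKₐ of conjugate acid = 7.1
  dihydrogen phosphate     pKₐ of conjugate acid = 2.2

mesylate > trifluoroacetate > dihydrogen phosphate > p-nitrophenoxide > cyanide

Lower conjugate-acid pKₐ ⇒ weaker base ⇒ better leaving group.
Sorting by the given values: mesylate (-1.8), trifluoroacetate (0.2), dihydrogen phosphate (2.2), p-nitrophenoxide (7.1), cyanide (9.1).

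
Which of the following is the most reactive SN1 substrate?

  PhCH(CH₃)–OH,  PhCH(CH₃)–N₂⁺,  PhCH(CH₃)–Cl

PhCH(CH₃)–N₂⁺

With the same alkyl group throughout, only the leaving group differentiates the rates.
The more stable X⁻ (or X) is on its own — i.e. the weaker a base it is — the better a leaving group it makes.
PhCH(CH₃)–N₂⁺ loses N₂: no meaningful conjugate acid; N₂ departs as an exceptionally stable neutral molecule
PhCH(CH₃)–Cl loses Cl⁻: pKₐ(HCl) ≈ -7
PhCH(CH₃)–OH loses OH⁻: pKₐ(H₂O) ≈ 15.7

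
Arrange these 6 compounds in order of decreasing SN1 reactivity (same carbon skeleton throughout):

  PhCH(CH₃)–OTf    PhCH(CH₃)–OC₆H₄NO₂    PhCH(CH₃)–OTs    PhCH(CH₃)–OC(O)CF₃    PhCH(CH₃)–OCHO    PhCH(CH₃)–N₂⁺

Identical carbon frameworks mean the comparison reduces to leaving-group quality.
Leaving-group ability tracks the stability of the departed species; conjugate-acid pKₐ is the usual yardstick (lower pKₐ → better LG).
PhCH(CH₃)–N₂⁺ loses N₂: no meaningful conjugate acid; N₂ departs as an exceptionally stable neutral molecule
PhCH(CH₃)–OTf loses OTf⁻: pKₐ(CF₃SO₃H (triflic acid)) ≈ -14
PhCH(CH₃)–OTs loses OTs⁻: pKₐ(p-CH₃C₆H₄SO₃H (TsOH)) ≈ -2.8
PhCH(CH₃)–OC(O)CF₃ loses CF₃COO⁻: pKₐ(CF₃COOH) ≈ 0.2
PhCH(CH₃)–OCHO loses HCOO⁻: pKₐ(HCOOH) ≈ 3.8
PhCH(CH₃)–OC₆H₄NO₂ loses p-O₂N–C₆H₄–O⁻: pKₐ(p-nitrophenol) ≈ 7.2

PhCH(CH₃)–N₂⁺ > PhCH(CH₃)–OTf > PhCH(CH₃)–OTs > PhCH(CH₃)–OC(O)CF₃ > PhCH(CH₃)–OCHO > PhCH(CH₃)–OC₆H₄NO₂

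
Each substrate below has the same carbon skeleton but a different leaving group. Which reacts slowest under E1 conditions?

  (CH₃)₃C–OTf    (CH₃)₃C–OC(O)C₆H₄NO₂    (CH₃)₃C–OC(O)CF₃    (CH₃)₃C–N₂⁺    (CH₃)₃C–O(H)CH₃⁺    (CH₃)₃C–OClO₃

(CH₃)₃C–OC(O)C₆H₄NO₂

With the same alkyl group throughout, only the leaving group differentiates the rates.
Rank by basicity of the departing species: weakest base leaves most easily.
(CH₃)₃C–N₂⁺ loses N₂: no meaningful conjugate acid; N₂ departs as an exceptionally stable neutral molecule
(CH₃)₃C–OTf loses OTf⁻: pKₐ(CF₃SO₃H (triflic acid)) ≈ -14
(CH₃)₃C–OClO₃ loses ClO₄⁻: pKₐ(HClO₄) ≈ -10
(CH₃)₃C–O(H)CH₃⁺ loses R'OH: pKₐ(R'OH₂⁺) ≈ -2.4
(CH₃)₃C–OC(O)CF₃ loses CF₃COO⁻: pKₐ(CF₃COOH) ≈ 0.2
(CH₃)₃C–OC(O)C₆H₄NO₂ loses p-O₂N–C₆H₄–COO⁻: pKₐ(p-nitrobenzoic acid) ≈ 3.4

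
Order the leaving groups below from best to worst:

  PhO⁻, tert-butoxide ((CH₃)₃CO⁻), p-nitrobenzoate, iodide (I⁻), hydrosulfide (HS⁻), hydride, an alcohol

iodide (I⁻): pKₐ(HI) ≈ -10 — large, highly polarisable; very weak base
an alcohol: pKₐ(R'OH₂⁺) ≈ -2.4
p-nitrobenzoate: pKₐ(p-nitrobenzoic acid) ≈ 3.4
hydrosulfide (HS⁻): pKₐ(H₂S) ≈ 7
PhO⁻: pKₐ(C₆H₅OH (phenol)) ≈ 10
tert-butoxide ((CH₃)₃CO⁻): pKₐ(t-BuOH) ≈ 18 — bulky, strongly basic alkoxide
hydride: pKₐ(H₂) ≈ 36

iodide (I⁻) > an alcohol > p-nitrobenzoate > hydrosulfide (HS⁻) > PhO⁻ > tert-butoxide ((CH₃)₃CO⁻) > hydride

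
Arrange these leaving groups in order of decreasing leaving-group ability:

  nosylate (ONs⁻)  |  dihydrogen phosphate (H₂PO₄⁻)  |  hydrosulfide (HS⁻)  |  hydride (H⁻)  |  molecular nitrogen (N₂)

Rank by basicity of the departing species: weakest base leaves most easily.
molecular nitrogen (N₂): no meaningful conjugate acid; N₂ departs as an exceptionally stable neutral molecule
nosylate (ONs⁻): pKₐ(p-O₂NC₆H₄SO₃H) ≈ -3.5 — p-nitro group further stabilises the sulfonate
dihydrogen phosphate (H₂PO₄⁻): pKₐ(H₃PO₄) ≈ 2.1
hydrosulfide (HS⁻): pKₐ(H₂S) ≈ 7
hydride (H⁻): pKₐ(H₂) ≈ 36 — extremely strong base; leaves only in special hydride-transfer contexts

molecular nitrogen (N₂) > nosylate (ONs⁻) > dihydrogen phosphate (H₂PO₄⁻) > hydrosulfide (HS⁻) > hydride (H⁻)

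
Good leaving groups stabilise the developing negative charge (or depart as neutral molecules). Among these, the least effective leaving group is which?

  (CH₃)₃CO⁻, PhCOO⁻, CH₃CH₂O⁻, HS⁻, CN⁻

(CH₃)₃CO⁻

The more stable X⁻ (or X) is on its own — i.e. the weaker a base it is — the better a leaving group it makes.
PhCOO⁻: pKₐ(C₆H₅COOH) ≈ 4.2
HS⁻: pKₐ(H₂S) ≈ 7
CN⁻: pKₐ(HCN) ≈ 9.2
CH₃CH₂O⁻: pKₐ(CH₃CH₂OH) ≈ 16
(CH₃)₃CO⁻: pKₐ(t-BuOH) ≈ 18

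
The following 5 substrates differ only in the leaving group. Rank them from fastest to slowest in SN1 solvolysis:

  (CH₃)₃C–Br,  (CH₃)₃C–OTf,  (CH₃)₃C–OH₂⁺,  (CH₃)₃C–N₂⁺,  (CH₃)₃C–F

(CH₃)₃C–N₂⁺ > (CH₃)₃C–OTf > (CH₃)₃C–Br > (CH₃)₃C–OH₂⁺ > (CH₃)₃C–F

With the same alkyl group throughout, only the leaving group differentiates the rates.
A good leaving group is a weak base: the lower the pKₐ of its conjugate acid, the more readily it departs.
(CH₃)₃C–N₂⁺ loses N₂: no meaningful conjugate acid; N₂ departs as an exceptionally stable neutral molecule
(CH₃)₃C–OTf loses OTf⁻: pKₐ(CF₃SO₃H (triflic acid)) ≈ -14
(CH₃)₃C–Br loses Br⁻: pKₐ(HBr) ≈ -9
(CH₃)₃C–OH₂⁺ loses H₂O: pKₐ(H₃O⁺) ≈ -1.7
(CH₃)₃C–F loses F⁻: pKₐ(HF) ≈ 3.2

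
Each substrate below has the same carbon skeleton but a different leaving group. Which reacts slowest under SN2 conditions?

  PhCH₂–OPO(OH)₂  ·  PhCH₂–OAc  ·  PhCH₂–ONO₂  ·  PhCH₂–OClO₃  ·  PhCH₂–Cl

PhCH₂–OAc

With the same alkyl group throughout, only the leaving group differentiates the rates.
The more stable X⁻ (or X) is on its own — i.e. the weaker a base it is — the better a leaving group it makes.
PhCH₂–OClO₃ loses ClO₄⁻: pKₐ(HClO₄) ≈ -10
PhCH₂–Cl loses Cl⁻: pKₐ(HCl) ≈ -7
PhCH₂–ONO₂ loses NO₃⁻: pKₐ(HNO₃) ≈ -1.3
PhCH₂–OPO(OH)₂ loses H₂PO₄⁻: pKₐ(H₃PO₄) ≈ 2.1
PhCH₂–OAc loses AcO⁻: pKₐ(CH₃COOH) ≈ 4.8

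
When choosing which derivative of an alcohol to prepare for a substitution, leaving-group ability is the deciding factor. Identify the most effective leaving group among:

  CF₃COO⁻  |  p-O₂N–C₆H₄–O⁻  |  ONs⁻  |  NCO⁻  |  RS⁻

ONs⁻: pKₐ(p-O₂NC₆H₄SO₃H) ≈ -3.5
CF₃COO⁻: pKₐ(CF₃COOH) ≈ 0.2
NCO⁻: pKₐ(HOCN) ≈ 3.5
p-O₂N–C₆H₄–O⁻: pKₐ(p-nitrophenol) ≈ 7.2
RS⁻: pKₐ(RSH (a thiol)) ≈ 10.5

ONs⁻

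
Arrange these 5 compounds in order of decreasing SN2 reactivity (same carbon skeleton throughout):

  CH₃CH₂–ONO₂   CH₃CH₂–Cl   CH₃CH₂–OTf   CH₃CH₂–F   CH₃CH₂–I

CH₃CH₂–OTf > CH₃CH₂–I > CH₃CH₂–Cl > CH₃CH₂–ONO₂ > CH₃CH₂–F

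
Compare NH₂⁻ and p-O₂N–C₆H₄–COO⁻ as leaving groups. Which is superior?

p-O₂N–C₆H₄–COO⁻ is the better leaving group.
pKₐ(p-nitrobenzoic acid) ≈ 3.4 versus pKₐ(NH₃) ≈ 38: p-O₂N–C₆H₄–COO⁻ is the much weaker base.
Electron-withdrawing nitro group stabilises the carboxylate.

p-O₂N–C₆H₄–COO⁻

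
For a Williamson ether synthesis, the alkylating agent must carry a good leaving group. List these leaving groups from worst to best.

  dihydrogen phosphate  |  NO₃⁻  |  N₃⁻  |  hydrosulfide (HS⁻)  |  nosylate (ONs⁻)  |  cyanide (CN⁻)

cyanide (CN⁻) < hydrosulfide (HS⁻) < N₃⁻ < dihydrogen phosphate < NO₃⁻ < nosylate (ONs⁻)

A good leaving group is a weak base: the lower the pKₐ of its conjugate acid, the more readily it departs.
nosylate (ONs⁻): pKₐ(p-O₂NC₆H₄SO₃H) ≈ -3.5
NO₃⁻: pKₐ(HNO₃) ≈ -1.3 — resonance-delocalised over three oxygens
dihydrogen phosphate: pKₐ(H₃PO₄) ≈ 2.1
N₃⁻: pKₐ(HN₃) ≈ 4.7
hydrosulfide (HS⁻): pKₐ(H₂S) ≈ 7 — larger and more polarisable than the oxygen analogue
cyanide (CN⁻): pKₐ(HCN) ≈ 9.2
Listed from poorest to best leaving group as asked.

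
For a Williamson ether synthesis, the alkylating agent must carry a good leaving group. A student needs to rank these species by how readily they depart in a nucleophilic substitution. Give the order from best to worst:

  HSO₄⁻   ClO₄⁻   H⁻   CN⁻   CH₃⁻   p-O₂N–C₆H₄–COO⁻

A good leaving group is a weak base: the lower the pKₐ of its conjugate acid, the more readily it departs.
ClO₄⁻: pKₐ(HClO₄) ≈ -10
HSO₄⁻: pKₐ(H₂SO₄) ≈ -3
p-O₂N–C₆H₄–COO⁻: pKₐ(p-nitrobenzoic acid) ≈ 3.4
CN⁻: pKₐ(HCN) ≈ 9.2
H⁻: pKₐ(H₂) ≈ 36
CH₃⁻: pKₐ(CH₄) ≈ 48

ClO₄⁻ > HSO₄⁻ > p-O₂N–C₆H₄–COO⁻ > CN⁻ > H⁻ > CH₃⁻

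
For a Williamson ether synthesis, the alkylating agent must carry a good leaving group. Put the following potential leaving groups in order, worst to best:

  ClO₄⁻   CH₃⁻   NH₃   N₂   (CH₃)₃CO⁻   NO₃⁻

CH₃⁻ < (CH₃)₃CO⁻ < NH₃ < NO₃⁻ < ClO₄⁻ < N₂

A good leaving group is a weak base: the lower the pKₐ of its conjugate acid, the more readily it departs.
N₂: no meaningful conjugate acid; N₂ departs as an exceptionally stable neutral molecule
ClO₄⁻: pKₐ(HClO₄) ≈ -10 — extremely weak base; rarely used for safety reasons
NO₃⁻: pKₐ(HNO₃) ≈ -1.3 — resonance-delocalised over three oxygens
NH₃: pKₐ(NH₄⁺) ≈ 9.2 — neutral but moderately basic; leaves from R–NH₃⁺
(CH₃)₃CO⁻: pKₐ(t-BuOH) ≈ 18
CH₃⁻: pKₐ(CH₄) ≈ 48 — unstabilised carbanion; the worst conceivable leaving group
The question asks for worst first, so the sequence is read in increasing leaving-group ability.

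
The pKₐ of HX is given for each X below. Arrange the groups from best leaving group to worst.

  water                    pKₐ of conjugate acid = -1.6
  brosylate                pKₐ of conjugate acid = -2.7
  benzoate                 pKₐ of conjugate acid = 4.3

brosylate > water > benzoate

Lower conjugate-acid pKₐ ⇒ weaker base ⇒ better leaving group.
Sorting by the given values: brosylate (-2.7), water (-1.6), benzoate (4.3).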